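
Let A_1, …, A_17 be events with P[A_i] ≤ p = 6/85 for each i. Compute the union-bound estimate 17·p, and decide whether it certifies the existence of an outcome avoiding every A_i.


Union bound: P[∪_{i=1}^{17} A_i] ≤ Σ_i P[A_i] ≤ 17·p = 17·(6/85) = 6/5.
Numerically: 6/5 ≈ 1.200000.
Is 6/5 < 1? NO.
Since the bound 6/5 is ≥ 1, the union bound is uninformative here; it does NOT by itself certify existence.

17·p = 6/5 ≈ 1.200000; existence NOT certified by the union bound.


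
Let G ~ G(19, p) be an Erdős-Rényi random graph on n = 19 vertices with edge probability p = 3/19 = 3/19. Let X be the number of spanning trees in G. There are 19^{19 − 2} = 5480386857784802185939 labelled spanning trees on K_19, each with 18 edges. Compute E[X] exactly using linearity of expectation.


K_19 has 19^{19 − 2} = 5480386857784802185939 labelled spanning trees.
For each such spanning tree H, let X_H = 1 if all 18 edges of H are present in G. Then P[X_H = 1] = p^{18} = (3/19)^{18} = 387420489/104127350297911241532841.
Summing the indicators: E[X] = Σ_H E[X_H] = 5480386857784802185939 · p^{18} = 5480386857784802185939 · 387420489/104127350297911241532841 = 387420489/19.
Numerically: E[X] ≈ 2.039e+07.

E[X] = 5480386857784802185939 · (3/19)^{18} = 387420489/19 ≈ 2.039e+07.


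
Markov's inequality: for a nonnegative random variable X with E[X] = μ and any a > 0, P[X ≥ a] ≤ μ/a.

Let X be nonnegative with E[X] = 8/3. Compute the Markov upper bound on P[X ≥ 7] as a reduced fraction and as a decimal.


μ = E[X] = 8/3, a = 7.
Markov: P[X ≥ 7] ≤ μ/a = (8/3)/7 = 8/21.
Numerically: ≈ 0.380952.
(Since a = 7 > μ = 2.666667, the bound 8/21 is < 1 and informative.)

P[X ≥ 7] ≤ 8/21 ≈ 0.380952.


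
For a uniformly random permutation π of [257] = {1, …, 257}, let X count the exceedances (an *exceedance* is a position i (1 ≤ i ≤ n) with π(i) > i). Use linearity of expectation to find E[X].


Write X = Σ_{i=1}^{257} X_i, where X_i = 1_{π(i) > i}.
For each fixed i, π(i) is uniform over {1, …, 257} (marginal of a uniform permutation), so P[π(i) > i] = (n − i)/n. Summing: Σ_{i=1}^{257} (n − i)/n = (0 + 1 + … + 256)/257 = 257(257 − 1)/(2·257) = (257 − 1)/2.
Hence E[X] = Σ_{i=1}^{257} (257 − i)/257 = 128 ≈ 128.0000.

E[X] = 128 = 128.0000.


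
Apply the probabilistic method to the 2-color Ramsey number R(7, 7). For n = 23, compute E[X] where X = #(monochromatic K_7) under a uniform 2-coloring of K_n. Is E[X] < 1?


E[X] = C(23, 7) · 2^{1 − 21} = 245157 · 2^{−20} = 245157/1048576.
As a reduced fraction: E[X] = 245157/1048576 ≈ 0.2338.
Is E[X] < 1? YES.
Since E[X] < 1, there exists a 2-coloring of K_{23} with no monochromatic K_7; hence R(7, 7) > 23.

E[X] = 245157/1048576 ≈ 0.2338; E[X] < 1, so R(7, 7) > 23.


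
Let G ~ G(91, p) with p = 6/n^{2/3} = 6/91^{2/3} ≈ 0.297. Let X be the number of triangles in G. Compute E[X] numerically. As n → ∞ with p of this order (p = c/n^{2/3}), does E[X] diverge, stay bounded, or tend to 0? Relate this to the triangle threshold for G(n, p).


Number of potential triangles: C(91, 3) = 121485.
Each occurs with probability p³ ≈ (0.297)³ ≈ 2.60838e-02.
By linearity: E[X] = C(91, 3)·p³ ≈ 121485 · 2.60838e-02 ≈ 3168.791.
Since α = 2/3 < 1, p = c/n^{2/3} ≫ 1/n is above the triangle threshold p ~ 1/n. Asymptotically E[X] ~ (c³/6)·n^{3(1−α)} = (6³/6)·n^{1} → ∞; triangles are abundant w.h.p.

E[X] ≈ 3168.791; in regime p = Θ(1/n^{2/3}) E[X] diverges (above the triangle threshold p ~ 1/n).


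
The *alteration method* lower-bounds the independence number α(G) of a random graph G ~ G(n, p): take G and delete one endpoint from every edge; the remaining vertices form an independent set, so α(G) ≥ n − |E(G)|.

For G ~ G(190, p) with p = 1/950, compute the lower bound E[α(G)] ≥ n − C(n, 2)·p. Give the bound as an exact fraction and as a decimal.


E[|E(G)|] = C(190, 2)·p = 17955 · (1/950) = 189/10.
E[α(G)] ≥ n − E[|E(G)|] = 190 − 189/10 = 1711/10.
Numerically: ≈ 171.1000.
(This is only a lower bound; the true E[α(G)] may be larger.)

E[α(G)] ≥ 1711/10 ≈ 171.1000.


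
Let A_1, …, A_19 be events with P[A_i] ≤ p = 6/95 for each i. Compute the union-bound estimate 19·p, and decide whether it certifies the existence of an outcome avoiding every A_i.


Union bound: P[∪_{i=1}^{19} A_i] ≤ Σ_i P[A_i] ≤ 19·p = 19·(6/95) = 6/5.
Numerically: 6/5 ≈ 1.200000.
Is 6/5 < 1? NO.
Since the bound 6/5 is ≥ 1, the union bound is uninformative here; it does NOT by itself certify existence.

19·p = 6/5 ≈ 1.200000; existence NOT certified by the union bound.


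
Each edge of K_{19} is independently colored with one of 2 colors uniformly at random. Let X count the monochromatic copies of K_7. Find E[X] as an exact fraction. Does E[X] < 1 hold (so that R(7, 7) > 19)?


E[X] = C(19, 7) · 2^{1 − 21} = 50388 · 2^{−20} = 50388/1048576.
As a reduced fraction: E[X] = 12597/262144 ≈ 0.0480537.
Is E[X] < 1? YES.
Since E[X] < 1, there exists a 2-coloring of K_{19} with no monochromatic K_7; hence R(7, 7) > 19.

E[X] = 12597/262144 ≈ 0.0480537; E[X] < 1, so R(7, 7) > 19.


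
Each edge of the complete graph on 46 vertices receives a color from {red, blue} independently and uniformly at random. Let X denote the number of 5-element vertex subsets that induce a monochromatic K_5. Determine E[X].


Let X = Σ_S X_S over the C(46, 5) = 1370754 subsets S of size 5, where X_S = 1 if the K_5 on S is monochromatic.
For a fixed S, the K_5 on S has C(5, 2) = 10 edges. P[all 10 edges red] = (1/2)^10, and likewise for blue, so P[monochromatic] = 2·(1/2)^10 = 2^{1 − 10} = 1/512.
Summing: E[X] = C(46, 5) · 2^{1 − 10} = 1370754 · 1/512 = 685377/256.
Numerically: E[X] ≈ 2677.253906.

E[X] = C(46,5)·2^(1−C(5,2)) = 685377/256 ≈ 2677.253906.


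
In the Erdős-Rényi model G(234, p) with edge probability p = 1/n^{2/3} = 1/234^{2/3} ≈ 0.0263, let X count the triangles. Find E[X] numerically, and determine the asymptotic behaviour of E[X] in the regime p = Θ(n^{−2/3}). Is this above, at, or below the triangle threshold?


Number of potential triangles: C(234, 3) = 2108184.
Each occurs with probability p³ ≈ (0.0263)³ ≈ 1.82628e-05.
By linearity: E[X] = C(234, 3)·p³ ≈ 2108184 · 1.82628e-05 ≈ 38.501.
Since α = 2/3 < 1, p = c/n^{2/3} ≫ 1/n is above the triangle threshold p ~ 1/n. Asymptotically E[X] ~ (c³/6)·n^{3(1−α)} = (1³/6)·n^{1} → ∞; triangles are abundant w.h.p.

E[X] ≈ 38.501; in regime p = Θ(1/n^{2/3}) E[X] diverges (above the triangle threshold p ~ 1/n).


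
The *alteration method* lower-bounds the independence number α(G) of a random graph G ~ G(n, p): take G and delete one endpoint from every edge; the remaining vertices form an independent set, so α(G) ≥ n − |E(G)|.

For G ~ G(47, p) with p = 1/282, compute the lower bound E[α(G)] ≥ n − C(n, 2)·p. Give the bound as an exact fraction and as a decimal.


E[|E(G)|] = C(47, 2)·p = 1081 · (1/282) = 23/6.
E[α(G)] ≥ n − E[|E(G)|] = 47 − 23/6 = 259/6.
Numerically: ≈ 43.1667.
(This is only a lower bound; the true E[α(G)] may be larger.)

E[α(G)] ≥ 259/6 ≈ 43.1667.


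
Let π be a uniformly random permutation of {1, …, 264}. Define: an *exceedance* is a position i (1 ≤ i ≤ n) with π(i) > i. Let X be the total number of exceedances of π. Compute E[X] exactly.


Write X = Σ_{i=1}^{264} X_i, where X_i = 1_{π(i) > i}.
For each fixed i, π(i) is uniform over {1, …, 264} (marginal of a uniform permutation), so P[π(i) > i] = (n − i)/n. Summing: Σ_{i=1}^{264} (n − i)/n = (0 + 1 + … + 263)/264 = 264(264 − 1)/(2·264) = (264 − 1)/2.
Hence E[X] = Σ_{i=1}^{264} (264 − i)/264 = 263/2 ≈ 131.500.

E[X] = 263/2 = 131.500.


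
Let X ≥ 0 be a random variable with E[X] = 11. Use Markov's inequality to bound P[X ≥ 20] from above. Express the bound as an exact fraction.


μ = E[X] = 11, a = 20.
Markov: P[X ≥ 20] ≤ μ/a = (11)/20 = 11/20.
Numerically: ≈ 0.5500.
(Since a = 20 > μ = 11.0000, the bound 11/20 is < 1 and informative.)

P[X ≥ 20] ≤ 11/20 ≈ 0.5500.


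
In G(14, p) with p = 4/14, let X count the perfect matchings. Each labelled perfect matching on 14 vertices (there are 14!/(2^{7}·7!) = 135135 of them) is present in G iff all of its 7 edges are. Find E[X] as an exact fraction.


K_14 has 14!/(2^{7}·7!) = 135135 labelled perfect matchings.
For each such perfect matching H, let X_H = 1 if all 7 edges of H are present in G. Then P[X_H = 1] = p^{7} = (2/7)^{7} = 128/823543.
Summing the indicators: E[X] = Σ_H E[X_H] = 135135 · p^{7} = 135135 · 128/823543 = 2471040/117649.
Numerically: E[X] ≈ 21.

E[X] = 135135 · (2/7)^{7} = 2471040/117649 ≈ 21.


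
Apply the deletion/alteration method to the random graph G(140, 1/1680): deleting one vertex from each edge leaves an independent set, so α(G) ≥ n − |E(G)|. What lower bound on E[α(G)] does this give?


E[|E(G)|] = C(140, 2)·p = 9730 · (1/1680) = 139/24.
E[α(G)] ≥ n − E[|E(G)|] = 140 − 139/24 = 3221/24.
Numerically: ≈ 134.208333.
(This is only a lower bound; the true E[α(G)] may be larger.)

E[α(G)] ≥ 3221/24 ≈ 134.208333.


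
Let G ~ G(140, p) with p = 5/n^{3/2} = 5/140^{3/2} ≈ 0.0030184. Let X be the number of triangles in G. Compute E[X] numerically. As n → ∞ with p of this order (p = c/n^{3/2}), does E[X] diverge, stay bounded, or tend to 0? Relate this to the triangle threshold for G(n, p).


Number of potential triangles: C(140, 3) = 447580.
Each occurs with probability p³ ≈ (0.0030184)³ ≈ 2.7500073e-08.
By linearity: E[X] = C(140, 3)·p³ ≈ 447580 · 2.7500073e-08 ≈ 0.01231.
Since α = 3/2 > 1, p = c/n^{3/2} = o(1/n) is below the triangle threshold p ~ 1/n. Asymptotically E[X] ~ (c³/6)·n^{3(1−α)} = (5³/6)·n^{-1.5} → 0, so by Markov's inequality G has no triangles w.h.p.

E[X] ≈ 0.01231; in regime p = Θ(1/n^{3/2}) E[X] tends to 0 (below the triangle threshold p ~ 1/n).


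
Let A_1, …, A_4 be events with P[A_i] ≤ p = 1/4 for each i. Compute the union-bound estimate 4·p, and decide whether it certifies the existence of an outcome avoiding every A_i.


Union bound: P[∪_{i=1}^{4} A_i] ≤ Σ_i P[A_i] ≤ 4·p = 4·(1/4) = 1.
Numerically: 1 ≈ 1.00000.
Is 1 < 1? NO.
Since the bound 1 is ≥ 1, the union bound is uninformative here; it does NOT by itself certify existence.

4·p = 1 ≈ 1.00000; existence NOT certified by the union bound.


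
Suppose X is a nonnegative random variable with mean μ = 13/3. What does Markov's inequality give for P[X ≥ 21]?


μ = E[X] = 13/3, a = 21.
Markov: P[X ≥ 21] ≤ μ/a = (13/3)/21 = 13/63.
Numerically: ≈ 0.206.
(Since a = 21 > μ = 4.333, the bound 13/63 is < 1 and informative.)

P[X ≥ 21] ≤ 13/63 ≈ 0.206.


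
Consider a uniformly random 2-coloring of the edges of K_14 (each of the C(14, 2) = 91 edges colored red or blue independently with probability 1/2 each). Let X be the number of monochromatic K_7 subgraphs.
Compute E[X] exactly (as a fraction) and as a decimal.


Let X = Σ_S X_S over the C(14, 7) = 3432 subsets S of size 7, where X_S = 1 if the K_7 on S is monochromatic.
For a fixed S, the K_7 on S has C(7, 2) = 21 edges. P[all 21 edges red] = (1/2)^21, and likewise for blue, so P[monochromatic] = 2·(1/2)^21 = 2^{1 − 21} = 1/1048576.
By linearity: E[X] = C(14, 7) · 2^{1 − 21} = 3432 · 1/1048576 = 429/131072.
Numerically: E[X] ≈ 0.003.

E[X] = C(14,7)·2^(1−C(7,2)) = 429/131072 ≈ 0.003.


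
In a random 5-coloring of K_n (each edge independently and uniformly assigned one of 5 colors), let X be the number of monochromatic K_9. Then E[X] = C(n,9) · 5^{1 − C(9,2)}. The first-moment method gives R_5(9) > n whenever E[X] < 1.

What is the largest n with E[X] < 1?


We need C(n, 9) · 5^{1 − 36} < 1, i.e. C(n, 9) < 5^{36 − 1} = 2910383045673370361328125.
Check values of n near the boundary:
  n = 2168: C(2168, 9) = 2867804175977929537095120; 2867804175977929537095120 < 2910383045673370361328125? YES
  n = 2169: C(2169, 9) = 2879753360044504243499683; 2879753360044504243499683 < 2910383045673370361328125? YES
  n = 2170: C(2170, 9) = 2891746779868845075610510; 2891746779868845075610510 < 2910383045673370361328125? YES
  n = 2171: C(2171, 9) = 2903784578674959601827205; 2903784578674959601827205 < 2910383045673370361328125? YES
  n = 2172: C(2172, 9) = 2915866900084148060642020; 2915866900084148060642020 < 2910383045673370361328125? NO
  n = 2173: C(2173, 9) = 2927993888115921319674265; 2927993888115921319674265 < 2910383045673370361328125? NO
The largest n with C(n, 9) < 2910383045673370361328125 is n = 2171 (where E[X] = 580756915734991920365441/582076609134674072265625 ≈ 0.997733). Hence R_5(9) > 2171, i.e. R_5(9) ≥ 2172.

Largest n = 2171; hence R_5(9) > 2171.


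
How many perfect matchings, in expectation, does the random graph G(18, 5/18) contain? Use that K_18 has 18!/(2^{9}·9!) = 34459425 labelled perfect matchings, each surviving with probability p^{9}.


K_18 has 18!/(2^{9}·9!) = 34459425 labelled perfect matchings.
For each such perfect matching H, let X_H = 1 if all 9 edges of H are present in G. Then P[X_H = 1] = p^{9} = (5/18)^{9} = 1953125/198359290368.
Summing the indicators: E[X] = Σ_H E[X_H] = 34459425 · p^{9} = 34459425 · 1953125/198359290368 = 830908203125/2448880128.
Numerically: E[X] ≈ 339.3.

E[X] = 34459425 · (5/18)^{9} = 830908203125/2448880128 ≈ 339.3.


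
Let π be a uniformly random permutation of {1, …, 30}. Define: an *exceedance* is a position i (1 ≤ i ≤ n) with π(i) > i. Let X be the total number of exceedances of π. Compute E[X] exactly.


Write X = Σ_{i=1}^{30} X_i, where X_i = 1_{π(i) > i}.
For each fixed i, π(i) is uniform over {1, …, 30} (marginal of a uniform permutation), so P[π(i) > i] = (n − i)/n. Summing: Σ_{i=1}^{30} (n − i)/n = (0 + 1 + … + 29)/30 = 30(30 − 1)/(2·30) = (30 − 1)/2.
Hence E[X] = Σ_{i=1}^{30} (30 − i)/30 = 29/2 ≈ 14.500.

E[X] = 29/2 = 14.500.


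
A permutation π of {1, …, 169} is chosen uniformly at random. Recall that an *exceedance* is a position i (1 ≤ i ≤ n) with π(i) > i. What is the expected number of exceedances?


Write X = Σ_{i=1}^{169} X_i, where X_i = 1_{π(i) > i}.
For each fixed i, π(i) is uniform over {1, …, 169} (marginal of a uniform permutation), so P[π(i) > i] = (n − i)/n. Summing: Σ_{i=1}^{169} (n − i)/n = (0 + 1 + … + 168)/169 = 169(169 − 1)/(2·169) = (169 − 1)/2.
Hence E[X] = Σ_{i=1}^{169} (169 − i)/169 = 84 ≈ 84.0000.

E[X] = 84 = 84.0000.


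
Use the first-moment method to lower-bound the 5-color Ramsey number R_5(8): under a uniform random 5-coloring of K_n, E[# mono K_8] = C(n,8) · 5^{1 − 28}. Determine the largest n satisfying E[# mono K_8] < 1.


We need C(n, 8) · 5^{1 − 28} < 1, i.e. C(n, 8) < 5^{28 − 1} = 7450580596923828125.
Check values of n near the boundary:
  n = 858: C(858, 8) = 7049584530256467771; 7049584530256467771 < 7450580596923828125? YES
  n = 859: C(859, 8) = 7115855595170747139; 7115855595170747139 < 7450580596923828125? YES
  n = 860: C(860, 8) = 7182671140665308145; 7182671140665308145 < 7450580596923828125? YES
  n = 861: C(861, 8) = 7250034996615275865; 7250034996615275865 < 7450580596923828125? YES
  n = 862: C(862, 8) = 7317951015318931845; 7317951015318931845 < 7450580596923828125? YES
  n = 863: C(863, 8) = 7386423071602617757; 7386423071602617757 < 7450580596923828125? YES
  n = 864: C(864, 8) = 7455455062926006708; 7455455062926006708 < 7450580596923828125? NO
  n = 865: C(865, 8) = 7525050909487743060; 7525050909487743060 < 7450580596923828125? NO
The largest n with C(n, 8) < 7450580596923828125 is n = 863 (where E[X] = 7386423071602617757/7450580596923828125 ≈ 0.99139). Hence R_5(8) > 863, i.e. R_5(8) ≥ 864.

Largest n = 863; hence R_5(8) > 863.


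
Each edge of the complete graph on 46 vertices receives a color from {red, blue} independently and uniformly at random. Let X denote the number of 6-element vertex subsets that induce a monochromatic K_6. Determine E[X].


Let X = Σ_S X_S over the C(46, 6) = 9366819 subsets S of size 6, where X_S = 1 if the K_6 on S is monochromatic.
For a fixed S, the K_6 on S has C(6, 2) = 15 edges. P[all 15 edges red] = (1/2)^15, and likewise for blue, so P[monochromatic] = 2·(1/2)^15 = 2^{1 − 15} = 1/16384.
By linearity: E[X] = C(46, 6) · 2^{1 − 15} = 9366819 · 1/16384 = 9366819/16384.
Numerically: E[X] ≈ 571.7053.

E[X] = C(46,6)·2^(1−C(6,2)) = 9366819/16384 ≈ 571.7053.


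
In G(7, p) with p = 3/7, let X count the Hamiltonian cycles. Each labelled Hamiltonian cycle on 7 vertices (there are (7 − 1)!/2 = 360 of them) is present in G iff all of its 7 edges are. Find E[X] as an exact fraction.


K_7 has (7 − 1)!/2 = 360 labelled Hamiltonian cycles.
For each such Hamiltonian cycle H, let X_H = 1 if all 7 edges of H are present in G. Then P[X_H = 1] = p^{7} = (3/7)^{7} = 2187/823543.
Summing the indicators: E[X] = Σ_H E[X_H] = 360 · p^{7} = 360 · 2187/823543 = 787320/823543.
Numerically: E[X] ≈ 0.956016.

E[X] = 360 · (3/7)^{7} = 787320/823543 ≈ 0.956016.


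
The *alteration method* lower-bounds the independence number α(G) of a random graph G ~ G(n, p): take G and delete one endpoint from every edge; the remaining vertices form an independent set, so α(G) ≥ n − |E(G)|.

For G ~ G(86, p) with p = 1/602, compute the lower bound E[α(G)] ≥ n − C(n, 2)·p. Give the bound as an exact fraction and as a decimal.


E[|E(G)|] = C(86, 2)·p = 3655 · (1/602) = 85/14.
E[α(G)] ≥ n − E[|E(G)|] = 86 − 85/14 = 1119/14.
Numerically: ≈ 79.92857.
(This is only a lower bound; the true E[α(G)] may be larger.)

E[α(G)] ≥ 1119/14 ≈ 79.92857.


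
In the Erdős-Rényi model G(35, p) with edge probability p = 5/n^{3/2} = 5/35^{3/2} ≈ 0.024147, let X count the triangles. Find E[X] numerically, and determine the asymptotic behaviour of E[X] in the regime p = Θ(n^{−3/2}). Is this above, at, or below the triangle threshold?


Number of potential triangles: C(35, 3) = 6545.
Each occurs with probability p³ ≈ (0.024147)³ ≈ 1.4080038e-05.
By linearity: E[X] = C(35, 3)·p³ ≈ 6545 · 1.4080038e-05 ≈ 0.09215.
Since α = 3/2 > 1, p = c/n^{3/2} = o(1/n) is below the triangle threshold p ~ 1/n. Asymptotically E[X] ~ (c³/6)·n^{3(1−α)} = (5³/6)·n^{-1.5} → 0, so by Markov's inequality G has no triangles w.h.p.

E[X] ≈ 0.09215; in regime p = Θ(1/n^{3/2}) E[X] tends to 0 (below the triangle threshold p ~ 1/n).


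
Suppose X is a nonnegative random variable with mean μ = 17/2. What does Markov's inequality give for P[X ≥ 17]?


μ = E[X] = 17/2, a = 17.
Markov: P[X ≥ 17] ≤ μ/a = (17/2)/17 = 1/2.
Numerically: ≈ 0.500.
(Since a = 17 > μ = 8.500, the bound 1/2 is < 1 and informative.)

P[X ≥ 17] ≤ 1/2 ≈ 0.500.


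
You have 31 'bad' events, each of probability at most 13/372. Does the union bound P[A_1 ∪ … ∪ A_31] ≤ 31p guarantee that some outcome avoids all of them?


Union bound: P[∪_{i=1}^{31} A_i] ≤ Σ_i P[A_i] ≤ 31·p = 31·(13/372) = 13/12.
Numerically: 13/12 ≈ 1.083.
Is 13/12 < 1? NO.
Since the bound 13/12 is ≥ 1, the union bound is uninformative here; it does NOT by itself certify existence.

31·p = 13/12 ≈ 1.083; existence NOT certified by the union bound.


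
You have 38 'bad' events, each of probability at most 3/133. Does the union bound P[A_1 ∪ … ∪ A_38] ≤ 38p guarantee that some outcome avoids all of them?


Union bound: P[∪_{i=1}^{38} A_i] ≤ Σ_i P[A_i] ≤ 38·p = 38·(3/133) = 6/7.
Numerically: 6/7 ≈ 0.857.
Is 6/7 < 1? YES.
Since P[∪ A_i] ≤ 6/7 < 1, the complement has P[∩ A_i^c] ≥ 1 − 6/7 = 1/7 > 0, so some outcome avoids every A_i.

38·p = 6/7 ≈ 0.857; existence CERTIFIED by the union bound.


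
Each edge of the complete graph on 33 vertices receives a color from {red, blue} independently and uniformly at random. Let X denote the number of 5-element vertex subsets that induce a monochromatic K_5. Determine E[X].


Let X = Σ_S X_S over the C(33, 5) = 237336 subsets S of size 5, where X_S = 1 if the K_5 on S is monochromatic.
For a fixed S, the K_5 on S has C(5, 2) = 10 edges. P[all 10 edges red] = (1/2)^10, and likewise for blue, so P[monochromatic] = 2·(1/2)^10 = 2^{1 − 10} = 1/512.
By linearity: E[X] = C(33, 5) · 2^{1 − 10} = 237336 · 1/512 = 29667/64.
Numerically: E[X] ≈ 463.546875.

E[X] = C(33,5)·2^(1−C(5,2)) = 29667/64 ≈ 463.546875.


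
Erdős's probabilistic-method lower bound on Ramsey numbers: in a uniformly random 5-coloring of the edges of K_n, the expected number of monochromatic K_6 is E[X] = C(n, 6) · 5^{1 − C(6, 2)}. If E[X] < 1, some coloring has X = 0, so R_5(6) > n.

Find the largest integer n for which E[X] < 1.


We need C(n, 6) · 5^{1 − 15} < 1, i.e. C(n, 6) < 5^{15 − 1} = 6103515625.
Check values of n near the boundary:
  n = 129: C(129, 6) = 5688177600; 5688177600 < 6103515625? YES
  n = 130: C(130, 6) = 5963412000; 5963412000 < 6103515625? YES
  n = 131: C(131, 6) = 6249655776; 6249655776 < 6103515625? NO
The largest n with C(n, 6) < 6103515625 is n = 130 (where E[X] = 47707296/48828125 ≈ 0.9770). Hence R_5(6) > 130, i.e. R_5(6) ≥ 131.

Largest n = 130; hence R_5(6) > 130.


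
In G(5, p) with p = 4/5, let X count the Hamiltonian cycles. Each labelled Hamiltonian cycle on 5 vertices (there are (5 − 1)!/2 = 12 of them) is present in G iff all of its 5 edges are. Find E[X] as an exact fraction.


K_5 has (5 − 1)!/2 = 12 labelled Hamiltonian cycles.
For each such Hamiltonian cycle H, let X_H = 1 if all 5 edges of H are present in G. Then P[X_H = 1] = p^{5} = (4/5)^{5} = 1024/3125.
By linearity: E[X] = Σ_H E[X_H] = 12 · p^{5} = 12 · 1024/3125 = 12288/3125.
Numerically: E[X] ≈ 3.93216.

E[X] = 12 · (4/5)^{5} = 12288/3125 ≈ 3.93216.


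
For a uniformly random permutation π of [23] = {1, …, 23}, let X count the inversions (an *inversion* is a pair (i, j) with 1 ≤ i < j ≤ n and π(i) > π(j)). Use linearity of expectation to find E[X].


Write X = Σ X_I over the C(23, 2) = 253 pairs i < j, with X_I the indicator of one inversion.
There are 253 indicators.
For each fixed pair i < j, the values π(i) and π(j) are two distinct elements of {1, …, 23} in uniformly random order; by symmetry P[π(i) > π(j)] = 1/2.
By linearity: E[X] = 253 · (1/2) = C(23, 2) · (1/2) = 253/2 = 253/2 ≈ 126.500.

E[X] = 253/2 = 126.500.


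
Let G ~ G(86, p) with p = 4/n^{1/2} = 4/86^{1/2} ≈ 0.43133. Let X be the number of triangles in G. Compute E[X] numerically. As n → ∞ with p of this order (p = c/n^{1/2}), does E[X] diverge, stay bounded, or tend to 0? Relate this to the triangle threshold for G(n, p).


Number of potential triangles: C(86, 3) = 102340.
Each occurs with probability p³ ≈ (0.43133)³ ≈ 8.0247645e-02.
By linearity: E[X] = C(86, 3)·p³ ≈ 102340 · 8.0247645e-02 ≈ 8212.54401.
Since α = 1/2 < 1, p = c/n^{1/2} ≫ 1/n is above the triangle threshold p ~ 1/n. Asymptotically E[X] ~ (c³/6)·n^{3(1−α)} = (4³/6)·n^{1.5} → ∞; triangles are abundant w.h.p.

E[X] ≈ 8212.54401; in regime p = Θ(1/n^{1/2}) E[X] diverges (above the triangle threshold p ~ 1/n).


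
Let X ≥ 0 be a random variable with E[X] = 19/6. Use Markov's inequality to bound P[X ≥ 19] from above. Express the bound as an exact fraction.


μ = E[X] = 19/6, a = 19.
Markov: P[X ≥ 19] ≤ μ/a = (19/6)/19 = 1/6.
Numerically: ≈ 0.166667.
(Since a = 19 > μ = 3.166667, the bound 1/6 is < 1 and informative.)

P[X ≥ 19] ≤ 1/6 ≈ 0.166667.


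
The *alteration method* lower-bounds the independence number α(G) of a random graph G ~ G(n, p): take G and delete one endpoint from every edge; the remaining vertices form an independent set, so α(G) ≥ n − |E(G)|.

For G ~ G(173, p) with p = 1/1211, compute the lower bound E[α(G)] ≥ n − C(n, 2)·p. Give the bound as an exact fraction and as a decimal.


E[|E(G)|] = C(173, 2)·p = 14878 · (1/1211) = 86/7.
E[α(G)] ≥ n − E[|E(G)|] = 173 − 86/7 = 1125/7.
Numerically: ≈ 160.71429.
(This is only a lower bound; the true E[α(G)] may be larger.)

E[α(G)] ≥ 1125/7 ≈ 160.71429.


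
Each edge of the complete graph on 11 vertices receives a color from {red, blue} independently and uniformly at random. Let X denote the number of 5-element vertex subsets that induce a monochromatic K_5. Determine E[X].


Let X = Σ_S X_S over the C(11, 5) = 462 subsets S of size 5, where X_S = 1 if the K_5 on S is monochromatic.
For a fixed S, the K_5 on S has C(5, 2) = 10 edges. P[all 10 edges red] = (1/2)^10, and likewise for blue, so P[monochromatic] = 2·(1/2)^10 = 2^{1 − 10} = 1/512.
Summing: E[X] = C(11, 5) · 2^{1 − 10} = 462 · 1/512 = 231/256.
Numerically: E[X] ≈ 0.90234.

E[X] = C(11,5)·2^(1−C(5,2)) = 231/256 ≈ 0.90234.


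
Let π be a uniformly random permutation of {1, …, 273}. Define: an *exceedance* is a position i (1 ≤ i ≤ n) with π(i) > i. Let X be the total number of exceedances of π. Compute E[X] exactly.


Write X = Σ_{i=1}^{273} X_i, where X_i = 1_{π(i) > i}.
For each fixed i, π(i) is uniform over {1, …, 273} (marginal of a uniform permutation), so P[π(i) > i] = (n − i)/n. Summing: Σ_{i=1}^{273} (n − i)/n = (0 + 1 + … + 272)/273 = 273(273 − 1)/(2·273) = (273 − 1)/2.
Hence E[X] = Σ_{i=1}^{273} (273 − i)/273 = 136 ≈ 136.0000.

E[X] = 136 = 136.0000.


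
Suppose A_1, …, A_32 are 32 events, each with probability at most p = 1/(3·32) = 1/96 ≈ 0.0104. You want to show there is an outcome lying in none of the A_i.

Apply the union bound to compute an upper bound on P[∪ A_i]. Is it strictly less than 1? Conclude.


Union bound: P[∪_{i=1}^{32} A_i] ≤ Σ_i P[A_i] ≤ 32·p = 32·(1/96) = 1/3.
Numerically: 1/3 ≈ 0.3333.
Is 1/3 < 1? YES.
Since P[∪ A_i] ≤ 1/3 < 1, the complement has P[∩ A_i^c] ≥ 1 − 1/3 = 2/3 > 0, so some outcome avoids every A_i.

32·p = 1/3 ≈ 0.3333; existence CERTIFIED by the union bound.


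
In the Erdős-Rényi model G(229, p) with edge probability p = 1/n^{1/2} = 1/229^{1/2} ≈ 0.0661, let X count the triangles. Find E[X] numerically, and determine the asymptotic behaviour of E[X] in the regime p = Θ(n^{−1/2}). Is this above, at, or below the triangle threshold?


Number of potential triangles: C(229, 3) = 1975354.
Each occurs with probability p³ ≈ (0.0661)³ ≈ 2.88567e-04.
By linearity: E[X] = C(229, 3)·p³ ≈ 1975354 · 2.88567e-04 ≈ 570.022.
Since α = 1/2 < 1, p = c/n^{1/2} ≫ 1/n is above the triangle threshold p ~ 1/n. Asymptotically E[X] ~ (c³/6)·n^{3(1−α)} = (1³/6)·n^{1.5} → ∞; triangles are abundant w.h.p.

E[X] ≈ 570.022; in regime p = Θ(1/n^{1/2}) E[X] diverges (above the triangle threshold p ~ 1/n).


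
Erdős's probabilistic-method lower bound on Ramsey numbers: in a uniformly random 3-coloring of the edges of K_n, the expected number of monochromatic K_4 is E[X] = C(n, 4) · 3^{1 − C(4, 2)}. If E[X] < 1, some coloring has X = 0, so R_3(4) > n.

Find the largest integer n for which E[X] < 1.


We need C(n, 4) · 3^{1 − 6} < 1, i.e. C(n, 4) < 3^{6 − 1} = 243.
Check values of n near the boundary:
  n = 6: C(6, 4) = 15; 15 < 243? YES
  n = 7: C(7, 4) = 35; 35 < 243? YES
  n = 8: C(8, 4) = 70; 70 < 243? YES
  n = 9: C(9, 4) = 126; 126 < 243? YES
  n = 10: C(10, 4) = 210; 210 < 243? YES
  n = 11: C(11, 4) = 330; 330 < 243? NO
  n = 12: C(12, 4) = 495; 495 < 243? NO
  n = 13: C(13, 4) = 715; 715 < 243? NO
The largest n with C(n, 4) < 243 is n = 10 (where E[X] = 70/81 ≈ 0.864). Hence R_3(4) > 10, i.e. R_3(4) ≥ 11.

Largest n = 10; hence R_3(4) > 10.


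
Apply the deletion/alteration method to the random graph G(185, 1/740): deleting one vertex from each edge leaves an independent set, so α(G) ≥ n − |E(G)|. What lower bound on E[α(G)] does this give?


E[|E(G)|] = C(185, 2)·p = 17020 · (1/740) = 23.
E[α(G)] ≥ n − E[|E(G)|] = 185 − 23 = 162.
Numerically: ≈ 162.00000.
(This is only a lower bound; the true E[α(G)] may be larger.)

E[α(G)] ≥ 162 ≈ 162.00000.


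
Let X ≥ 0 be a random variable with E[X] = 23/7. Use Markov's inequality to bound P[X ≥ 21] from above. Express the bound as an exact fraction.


μ = E[X] = 23/7, a = 21.
Markov: P[X ≥ 21] ≤ μ/a = (23/7)/21 = 23/147.
Numerically: ≈ 0.15646.
(Since a = 21 > μ = 3.28571, the bound 23/147 is < 1 and informative.)

P[X ≥ 21] ≤ 23/147 ≈ 0.15646.


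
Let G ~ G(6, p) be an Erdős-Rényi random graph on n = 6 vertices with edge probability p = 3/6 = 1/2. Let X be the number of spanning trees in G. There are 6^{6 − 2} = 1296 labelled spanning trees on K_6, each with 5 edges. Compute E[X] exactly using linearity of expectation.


K_6 has 6^{6 − 2} = 1296 labelled spanning trees.
For each such spanning tree H, let X_H = 1 if all 5 edges of H are present in G. Then P[X_H = 1] = p^{5} = (1/2)^{5} = 1/32.
Summing the indicators: E[X] = Σ_H E[X_H] = 1296 · p^{5} = 1296 · 1/32 = 81/2.
Numerically: E[X] ≈ 40.5.

E[X] = 1296 · (1/2)^{5} = 81/2 ≈ 40.5.


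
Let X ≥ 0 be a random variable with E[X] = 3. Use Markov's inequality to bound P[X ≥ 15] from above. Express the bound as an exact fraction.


μ = E[X] = 3, a = 15.
Markov: P[X ≥ 15] ≤ μ/a = (3)/15 = 1/5.
Numerically: ≈ 0.20000.
(Since a = 15 > μ = 3.00000, the bound 1/5 is < 1 and informative.)

P[X ≥ 15] ≤ 1/5 ≈ 0.20000.


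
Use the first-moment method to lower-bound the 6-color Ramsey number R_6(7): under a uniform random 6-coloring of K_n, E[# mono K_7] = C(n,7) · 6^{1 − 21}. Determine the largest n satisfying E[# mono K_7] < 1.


We need C(n, 7) · 6^{1 − 21} < 1, i.e. C(n, 7) < 6^{21 − 1} = 3656158440062976.
Check values of n near the boundary:
  n = 566: C(566, 7) = 3557206237959440; 3557206237959440 < 3656158440062976? YES
  n = 567: C(567, 7) = 3601671315933933; 3601671315933933 < 3656158440062976? YES
  n = 568: C(568, 7) = 3646611956239704; 3646611956239704 < 3656158440062976? YES
  n = 569: C(569, 7) = 3692032389858348; 3692032389858348 < 3656158440062976? NO
  n = 570: C(570, 7) = 3737936877831720; 3737936877831720 < 3656158440062976? NO
  n = 571: C(571, 7) = 3784329711421830; 3784329711421830 < 3656158440062976? NO
The largest n with C(n, 7) < 3656158440062976 is n = 568 (where E[X] = 16882462760369/16926659444736 ≈ 0.9973889). Hence R_6(7) > 568, i.e. R_6(7) ≥ 569.

Largest n = 568; hence R_6(7) > 568.


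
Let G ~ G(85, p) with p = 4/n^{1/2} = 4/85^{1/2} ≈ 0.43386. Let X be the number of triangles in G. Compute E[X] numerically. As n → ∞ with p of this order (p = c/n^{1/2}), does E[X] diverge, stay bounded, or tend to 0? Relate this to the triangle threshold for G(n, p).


Number of potential triangles: C(85, 3) = 98770.
Each occurs with probability p³ ≈ (0.43386)³ ≈ 8.1667937e-02.
By linearity: E[X] = C(85, 3)·p³ ≈ 98770 · 8.1667937e-02 ≈ 8066.34214.
Since α = 1/2 < 1, p = c/n^{1/2} ≫ 1/n is above the triangle threshold p ~ 1/n. Asymptotically E[X] ~ (c³/6)·n^{3(1−α)} = (4³/6)·n^{1.5} → ∞; triangles are abundant w.h.p.

E[X] ≈ 8066.34214; in regime p = Θ(1/n^{1/2}) E[X] diverges (above the triangle threshold p ~ 1/n).


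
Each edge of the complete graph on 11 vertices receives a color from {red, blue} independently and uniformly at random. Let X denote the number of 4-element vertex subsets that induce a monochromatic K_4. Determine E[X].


Let X = Σ_S X_S over the C(11, 4) = 330 subsets S of size 4, where X_S = 1 if the K_4 on S is monochromatic.
For a fixed S, the K_4 on S has C(4, 2) = 6 edges. P[all 6 edges red] = (1/2)^6, and likewise for blue, so P[monochromatic] = 2·(1/2)^6 = 2^{1 − 6} = 1/32.
Summing: E[X] = C(11, 4) · 2^{1 − 6} = 330 · 1/32 = 165/16.
Numerically: E[X] ≈ 10.312.

E[X] = C(11,4)·2^(1−C(4,2)) = 165/16 ≈ 10.312.


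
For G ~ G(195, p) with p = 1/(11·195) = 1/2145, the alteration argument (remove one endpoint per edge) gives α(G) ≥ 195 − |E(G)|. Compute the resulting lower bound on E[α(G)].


E[|E(G)|] = C(195, 2)·p = 18915 · (1/2145) = 97/11.
E[α(G)] ≥ n − E[|E(G)|] = 195 − 97/11 = 2048/11.
Numerically: ≈ 186.18182.
(This is only a lower bound; the true E[α(G)] may be larger.)

E[α(G)] ≥ 2048/11 ≈ 186.18182.


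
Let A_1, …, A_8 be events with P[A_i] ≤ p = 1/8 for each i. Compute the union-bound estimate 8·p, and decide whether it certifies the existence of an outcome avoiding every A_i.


Union bound: P[∪_{i=1}^{8} A_i] ≤ Σ_i P[A_i] ≤ 8·p = 8·(1/8) = 1.
Numerically: 1 ≈ 1.000.
Is 1 < 1? NO.
Since the bound 1 is ≥ 1, the union bound is uninformative here; it does NOT by itself certify existence.

8·p = 1 ≈ 1.000; existence NOT certified by the union bound.


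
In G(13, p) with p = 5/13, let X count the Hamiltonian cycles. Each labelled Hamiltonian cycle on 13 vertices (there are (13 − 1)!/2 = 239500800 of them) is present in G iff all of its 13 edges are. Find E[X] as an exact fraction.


K_13 has (13 − 1)!/2 = 239500800 labelled Hamiltonian cycles.
For each such Hamiltonian cycle H, let X_H = 1 if all 13 edges of H are present in G. Then P[X_H = 1] = p^{13} = (5/13)^{13} = 1220703125/302875106592253.
By linearity: E[X] = Σ_H E[X_H] = 239500800 · p^{13} = 239500800 · 1220703125/302875106592253 = 292359375000000000/302875106592253.
Numerically: E[X] ≈ 965.28.

E[X] = 239500800 · (5/13)^{13} = 292359375000000000/302875106592253 ≈ 965.28.


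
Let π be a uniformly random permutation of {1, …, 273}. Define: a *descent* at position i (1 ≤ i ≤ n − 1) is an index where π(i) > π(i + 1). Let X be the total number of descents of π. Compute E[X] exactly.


Write X = Σ X_I over i = 1, …, 272, with X_I the indicator of one descent.
There are 272 indicators.
For each fixed i, the pair (π(i), π(i+1)) is a uniformly random ordered pair of distinct values from {1, …, 273}; by symmetry P[π(i) > π(i+1)] = 1/2.
By linearity: E[X] = 272 · (1/2) = (273 − 1) · (1/2) = 136 ≈ 136.00000.

E[X] = 136 = 136.00000.


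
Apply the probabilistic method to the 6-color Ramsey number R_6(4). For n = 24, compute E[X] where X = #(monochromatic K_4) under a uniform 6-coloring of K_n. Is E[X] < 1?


E[X] = C(24, 4) · 6^{1 − 6} = 10626 · 6^{−5} = 10626/7776.
As a reduced fraction: E[X] = 1771/1296 ≈ 1.3665123.
Is E[X] < 1? NO.
Since E[X] ≥ 1, the first-moment bound is inconclusive at n = 24; it does NOT by itself certify R_6(4) > 24.

E[X] = 1771/1296 ≈ 1.3665123; E[X] ≥ 1; first-moment method inconclusive here.


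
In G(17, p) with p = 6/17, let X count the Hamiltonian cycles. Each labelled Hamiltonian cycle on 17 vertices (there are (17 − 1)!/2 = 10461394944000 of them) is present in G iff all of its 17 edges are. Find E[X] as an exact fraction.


K_17 has (17 − 1)!/2 = 10461394944000 labelled Hamiltonian cycles.
For each such Hamiltonian cycle H, let X_H = 1 if all 17 edges of H are present in G. Then P[X_H = 1] = p^{17} = (6/17)^{17} = 16926659444736/827240261886336764177.
Summing the indicators: E[X] = Σ_H E[X_H] = 10461394944000 · p^{17} = 10461394944000 · 16926659444736/827240261886336764177 = 177076469533971037814784000/827240261886336764177.
Numerically: E[X] ≈ 2.1406e+05.

E[X] = 10461394944000 · (6/17)^{17} = 177076469533971037814784000/827240261886336764177 ≈ 2.1406e+05.


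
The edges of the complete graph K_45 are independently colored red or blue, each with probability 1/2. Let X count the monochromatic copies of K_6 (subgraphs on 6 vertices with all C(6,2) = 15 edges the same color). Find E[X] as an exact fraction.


Let X = Σ_S X_S over the C(45, 6) = 8145060 subsets S of size 6, where X_S = 1 if the K_6 on S is monochromatic.
For a fixed S, the K_6 on S has C(6, 2) = 15 edges. P[all 15 edges red] = (1/2)^15, and likewise for blue, so P[monochromatic] = 2·(1/2)^15 = 2^{1 − 15} = 1/16384.
Summing: E[X] = C(45, 6) · 2^{1 − 15} = 8145060 · 1/16384 = 2036265/4096.
Numerically: E[X] ≈ 497.135010.

E[X] = C(45,6)·2^(1−C(6,2)) = 2036265/4096 ≈ 497.135010.


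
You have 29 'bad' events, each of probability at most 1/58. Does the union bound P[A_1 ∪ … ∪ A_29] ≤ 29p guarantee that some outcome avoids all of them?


Union bound: P[∪_{i=1}^{29} A_i] ≤ Σ_i P[A_i] ≤ 29·p = 29·(1/58) = 1/2.
Numerically: 1/2 ≈ 0.5000.
Is 1/2 < 1? YES.
Since P[∪ A_i] ≤ 1/2 < 1, the complement has P[∩ A_i^c] ≥ 1 − 1/2 = 1/2 > 0, so some outcome avoids every A_i.

29·p = 1/2 ≈ 0.5000; existence CERTIFIED by the union bound.


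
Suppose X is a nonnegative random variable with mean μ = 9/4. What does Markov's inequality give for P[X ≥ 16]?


μ = E[X] = 9/4, a = 16.
Markov: P[X ≥ 16] ≤ μ/a = (9/4)/16 = 9/64.
Numerically: ≈ 0.14062.
(Since a = 16 > μ = 2.25000, the bound 9/64 is < 1 and informative.)

P[X ≥ 16] ≤ 9/64 ≈ 0.14062.


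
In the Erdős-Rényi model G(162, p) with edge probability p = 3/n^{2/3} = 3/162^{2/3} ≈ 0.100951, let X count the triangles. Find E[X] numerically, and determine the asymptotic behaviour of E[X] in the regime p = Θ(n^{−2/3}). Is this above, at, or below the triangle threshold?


Number of potential triangles: C(162, 3) = 695520.
Each occurs with probability p³ ≈ (0.100951)³ ≈ 1.02880658e-03.
By linearity: E[X] = C(162, 3)·p³ ≈ 695520 · 1.02880658e-03 ≈ 715.555556.
Since α = 2/3 < 1, p = c/n^{2/3} ≫ 1/n is above the triangle threshold p ~ 1/n. Asymptotically E[X] ~ (c³/6)·n^{3(1−α)} = (3³/6)·n^{1} → ∞; triangles are abundant w.h.p.

E[X] ≈ 715.555556; in regime p = Θ(1/n^{2/3}) E[X] diverges (above the triangle threshold p ~ 1/n).


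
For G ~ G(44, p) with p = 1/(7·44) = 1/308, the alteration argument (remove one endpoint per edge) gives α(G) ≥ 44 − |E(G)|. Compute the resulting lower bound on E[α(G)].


E[|E(G)|] = C(44, 2)·p = 946 · (1/308) = 43/14.
E[α(G)] ≥ n − E[|E(G)|] = 44 − 43/14 = 573/14.
Numerically: ≈ 40.92857.
(This is only a lower bound; the true E[α(G)] may be larger.)

E[α(G)] ≥ 573/14 ≈ 40.92857.


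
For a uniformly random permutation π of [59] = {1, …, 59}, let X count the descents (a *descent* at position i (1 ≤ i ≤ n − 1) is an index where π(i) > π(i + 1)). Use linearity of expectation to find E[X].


Write X = Σ X_I over i = 1, …, 58, with X_I the indicator of one descent.
There are 58 indicators.
For each fixed i, the pair (π(i), π(i+1)) is a uniformly random ordered pair of distinct values from {1, …, 59}; by symmetry P[π(i) > π(i+1)] = 1/2.
By linearity: E[X] = 58 · (1/2) = (59 − 1) · (1/2) = 29 ≈ 29.000000.

E[X] = 29 = 29.000000.


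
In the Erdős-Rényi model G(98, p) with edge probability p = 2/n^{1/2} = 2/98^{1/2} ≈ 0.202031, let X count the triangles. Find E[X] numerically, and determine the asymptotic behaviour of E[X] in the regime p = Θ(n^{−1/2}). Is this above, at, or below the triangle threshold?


Number of potential triangles: C(98, 3) = 152096.
Each occurs with probability p³ ≈ (0.202031)³ ≈ 8.24614322e-03.
By linearity: E[X] = C(98, 3)·p³ ≈ 152096 · 8.24614322e-03 ≈ 1254.205399.
Since α = 1/2 < 1, p = c/n^{1/2} ≫ 1/n is above the triangle threshold p ~ 1/n. Asymptotically E[X] ~ (c³/6)·n^{3(1−α)} = (2³/6)·n^{1.5} → ∞; triangles are abundant w.h.p.

E[X] ≈ 1254.205399; in regime p = Θ(1/n^{1/2}) E[X] diverges (above the triangle threshold p ~ 1/n).


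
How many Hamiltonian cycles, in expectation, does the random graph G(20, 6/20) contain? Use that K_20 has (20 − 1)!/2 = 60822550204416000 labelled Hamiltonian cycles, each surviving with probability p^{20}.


K_20 has (20 − 1)!/2 = 60822550204416000 labelled Hamiltonian cycles.
For each such Hamiltonian cycle H, let X_H = 1 if all 20 edges of H are present in G. Then P[X_H = 1] = p^{20} = (3/10)^{20} = 3486784401/100000000000000000000.
By linearity: E[X] = Σ_H E[X_H] = 60822550204416000 · p^{20} = 60822550204416000 · 3486784401/100000000000000000000 = 51776152168407487821/24414062500000.
Numerically: E[X] ≈ 2.12075e+06.

E[X] = 60822550204416000 · (3/10)^{20} = 51776152168407487821/24414062500000 ≈ 2.12075e+06.
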